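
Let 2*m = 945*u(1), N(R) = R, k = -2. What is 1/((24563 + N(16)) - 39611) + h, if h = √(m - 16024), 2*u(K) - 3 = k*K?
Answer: -1/15032 + I*√63151/2 ≈ -6.6525e-5 + 125.65*I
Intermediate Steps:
u(K) = 3/2 - K (u(K) = 3/2 + (-2*K)/2 = 3/2 - K)
m = 945/4 (m = (945*(3/2 - 1*1))/2 = (945*(3/2 - 1))/2 = (945*(½))/2 = (½)*(945/2) = 945/4 ≈ 236.25)
h = I*√63151/2 (h = √(945/4 - 16024) = √(-63151/4) = I*√63151/2 ≈ 125.65*I)
1/((24563 + N(16)) - 39611) + h = 1/((24563 + 16) - 39611) + I*√63151/2 = 1/(24579 - 39611) + I*√63151/2 = 1/(-15032) + I*√63151/2 = -1/15032 + I*√63151/2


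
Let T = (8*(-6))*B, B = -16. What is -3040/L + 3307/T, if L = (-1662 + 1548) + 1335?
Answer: 567709/312576 ≈ 1.8162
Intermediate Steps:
L = 1221 (L = -114 + 1335 = 1221)
T = 768 (T = (8*(-6))*(-16) = -48*(-16) = 768)
-3040/L + 3307/T = -3040/1221 + 3307/768 = 567709/312576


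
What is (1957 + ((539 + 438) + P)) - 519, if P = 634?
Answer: 3049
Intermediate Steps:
(1957 + ((539 + 438) + P)) - 519 = (1957 + ((539 + 438) + 634)) - 519 = (1957 + (977 + 634)) - 519 = (1957 + 1611) - 519 = 3568 - 519 = 3049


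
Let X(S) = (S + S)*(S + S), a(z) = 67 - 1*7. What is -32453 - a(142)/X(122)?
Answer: -483030467/14884 ≈ -32453.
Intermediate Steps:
a(z) = 60 (a(z) = 67 - 7 = 60)
X(S) = 4*S² (X(S) = (2*S)*(2*S) = 4*S²)
-32453 - a(142)/X(122) = -32453 - 60/(4*122²) = -32453 - 60/(4*14884) = -32453 - 60/59536 = -32453 - 1*15/14884 = -32453 - 15/14884 = -483030467/14884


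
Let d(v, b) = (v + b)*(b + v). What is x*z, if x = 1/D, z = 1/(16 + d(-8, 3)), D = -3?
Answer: -1/123 ≈ -0.0081301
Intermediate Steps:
d(v, b) = (b + v)² (d(v, b) = (b + v)*(b + v) = (b + v)²)
z = 1/41 (z = 1/(16 + (3 - 8)²) = 1/(16 + (-5)²) = 1/(16 + 25) = 1/41 ≈ 0.024390)
x = -⅓ (x = 1/(-3) = -⅓ ≈ -0.33333)
x*z = -⅓*1/41 = -1/123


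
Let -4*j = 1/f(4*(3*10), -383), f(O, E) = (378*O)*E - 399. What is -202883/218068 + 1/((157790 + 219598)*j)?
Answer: 114224690987/623456412 ≈ 183.21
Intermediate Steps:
f(O, E) = -399 + 378*E*O (f(O, E) = 378*E*O - 399 = -399 + 378*E*O)
j = 1/69493116 (j = -1/(4*(-399 + 378*(-383)*(4*(3*10)))) = -1/(4*(-399 + 378*(-383)*(4*30))) = -1/(4*(-399 + 378*(-383)*120)) = -1/(4*(-399 - 17372880)) = -¼/(-17373279) = -¼*(-1/17373279) = 1/69493116 ≈ 1.4390e-8)
-202883/218068 + 1/((157790 + 219598)*j) = -202883/218068 + 1/((157790 + 219598)*(1/69493116)) = -202883*1/218068 + 69493116/377388 = -202883/218068 + (1/377388)*69493116 = -202883/218068 + 526463/2859 = 114224690987/623456412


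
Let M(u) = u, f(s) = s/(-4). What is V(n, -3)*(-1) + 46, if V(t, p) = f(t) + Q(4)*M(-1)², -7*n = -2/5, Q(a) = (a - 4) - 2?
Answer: 3361/70 ≈ 48.014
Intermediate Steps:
f(s) = -s/4 (f(s) = s*(-¼) = -s/4)
Q(a) = -6 + a (Q(a) = (-4 + a) - 2 = -6 + a)
n = 2/35 (n = -(-2)/(7*5) = -⅐*(-⅖) = 2/35 ≈ 0.057143)
V(t, p) = -2 - t/4 (V(t, p) = -t/4 + (-6 + 4)*(-1)² = -t/4 - 2*1 = -t/4 - 2 = -2 - t/4)
V(n, -3)*(-1) + 46 = (-2 - ¼*2/35)*(-1) + 46 = (-2 - 1/70)*(-1) + 46 = -141/70*(-1) + 46 = 141/70 + 46 = 3361/70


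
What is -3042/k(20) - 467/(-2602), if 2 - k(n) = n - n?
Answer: -3957175/2602 ≈ -1520.8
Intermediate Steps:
k(n) = 2 (k(n) = 2 - (n - n) = 2 - 1*0 = 2 + 0 = 2)
-3042/k(20) - 467/(-2602) = -3042/2 - 467/(-2602) = -3042*½ - 467*(-1/2602) = -1521 + 467/2602 = -3957175/2602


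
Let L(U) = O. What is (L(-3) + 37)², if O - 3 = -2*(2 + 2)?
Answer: 1024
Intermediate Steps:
O = -5 (O = 3 - 2*(2 + 2) = 3 - 2*4 = 3 - 8 = -5)
L(U) = -5
(L(-3) + 37)² = (-5 + 37)² = 32² = 1024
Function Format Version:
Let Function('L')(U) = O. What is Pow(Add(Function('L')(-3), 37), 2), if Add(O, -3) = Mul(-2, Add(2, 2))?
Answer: 1024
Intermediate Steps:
O = -5 (O = Add(3, Mul(-2, Add(2, 2))) = Add(3, Mul(-2, 4)) = Add(3, -8) = -5)
Function('L')(U) = -5
Pow(Add(Function('L')(-3), 37), 2) = Pow(Add(-5, 37), 2) = Pow(32, 2) = 1024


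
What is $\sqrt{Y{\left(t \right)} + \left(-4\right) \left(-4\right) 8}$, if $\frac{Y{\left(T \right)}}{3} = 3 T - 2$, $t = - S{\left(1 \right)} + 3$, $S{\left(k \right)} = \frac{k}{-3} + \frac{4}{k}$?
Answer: $2 \sqrt{29} \approx 10.77$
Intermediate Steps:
$S{\left(k \right)} = \frac{4}{k} - \frac{k}{3}$ ($S{\left(k \right)} = k \left(- \frac{1}{3}\right) + \frac{4}{k} = - \frac{k}{3} + \frac{4}{k} = \frac{4}{k} - \frac{k}{3}$)
$t = - \frac{2}{3}$ ($t = - (\frac{4}{1} - \frac{1}{3}) + 3 = - (4 \cdot 1 - \frac{1}{3}) + 3 = - (4 - \frac{1}{3}) + 3 = \left(-1\right) \frac{11}{3} + 3 = - \frac{11}{3} + 3 = - \frac{2}{3} \approx -0.66667$)
$Y{\left(T \right)} = -6 + 9 T$ ($Y{\left(T \right)} = 3 \left(3 T - 2\right) = 3 \left(-2 + 3 T\right) = -6 + 9 T$)
$\sqrt{Y{\left(t \right)} + \left(-4\right) \left(-4\right) 8} = \sqrt{\left(-6 + 9 \left(- \frac{2}{3}\right)\right) + \left(-4\right) \left(-4\right) 8} = \sqrt{\left(-6 - 6\right) + 16 \cdot 8} = \sqrt{-12 + 128} = \sqrt{116} = 2 \sqrt{29}$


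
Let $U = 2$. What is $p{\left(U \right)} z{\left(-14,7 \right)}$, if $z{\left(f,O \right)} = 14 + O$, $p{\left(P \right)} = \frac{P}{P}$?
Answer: $21$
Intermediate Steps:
$p{\left(P \right)} = 1$
$p{\left(U \right)} z{\left(-14,7 \right)} = 1 \left(14 + 7\right) = 1 \cdot 21 = 21$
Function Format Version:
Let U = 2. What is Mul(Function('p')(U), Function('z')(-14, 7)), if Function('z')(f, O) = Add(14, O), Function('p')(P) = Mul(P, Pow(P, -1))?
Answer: 21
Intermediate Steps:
Function('p')(P) = 1
Mul(Function('p')(U), Function('z')(-14, 7)) = Mul(1, Add(14, 7)) = Mul(1, 21) = 21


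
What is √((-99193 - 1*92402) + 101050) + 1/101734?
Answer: 1/101734 + I*√90545 ≈ 9.8296e-6 + 300.91*I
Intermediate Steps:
√((-99193 - 1*92402) + 101050) + 1/101734 = √((-99193 - 92402) + 101050) + 1/101734 = √(-191595 + 101050) + 1/101734 = √(-90545) + 1/101734 = I*√90545 + 1/101734 = 1/101734 + I*√90545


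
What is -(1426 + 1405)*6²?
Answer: -101916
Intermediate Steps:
-(1426 + 1405)*6² = -2831*36 = -1*101916 = -101916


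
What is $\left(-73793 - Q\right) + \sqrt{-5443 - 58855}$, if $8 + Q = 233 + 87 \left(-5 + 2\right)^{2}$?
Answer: $-74801 + i \sqrt{64298} \approx -74801.0 + 253.57 i$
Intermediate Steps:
$Q = 1008$ ($Q = -8 + \left(233 + 87 \left(-5 + 2\right)^{2}\right) = -8 + \left(233 + 87 \left(-3\right)^{2}\right) = -8 + \left(233 + 87 \cdot 9\right) = -8 + \left(233 + 783\right) = -8 + 1016 = 1008$)
$\left(-73793 - Q\right) + \sqrt{-5443 - 58855} = \left(-73793 - 1008\right) + \sqrt{-5443 - 58855} = \left(-73793 - 1008\right) + \sqrt{-64298} = -74801 + i \sqrt{64298}$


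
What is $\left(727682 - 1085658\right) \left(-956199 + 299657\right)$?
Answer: $235026278992$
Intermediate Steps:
$\left(727682 - 1085658\right) \left(-956199 + 299657\right) = \left(-357976\right) \left(-656542\right) = 235026278992$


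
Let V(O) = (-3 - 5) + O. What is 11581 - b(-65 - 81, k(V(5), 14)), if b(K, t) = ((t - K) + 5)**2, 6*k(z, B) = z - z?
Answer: -11220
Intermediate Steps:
V(O) = -8 + O
k(z, B) = 0 (k(z, B) = (z - z)/6 = (1/6)*0 = 0)
b(K, t) = (5 + t - K)**2
11581 - b(-65 - 81, k(V(5), 14)) = 11581 - (5 + 0 - (-65 - 81))**2 = 11581 - (5 + 0 - 1*(-146))**2 = 11581 - (5 + 0 + 146)**2 = 11581 - 1*151**2 = 11581 - 1*22801 = 11581 - 22801 = -11220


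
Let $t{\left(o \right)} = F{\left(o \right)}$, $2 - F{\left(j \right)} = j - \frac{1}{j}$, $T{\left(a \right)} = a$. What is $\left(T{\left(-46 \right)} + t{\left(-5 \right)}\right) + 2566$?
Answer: $\frac{12634}{5} \approx 2526.8$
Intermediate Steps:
$F{\left(j \right)} = 2 + \frac{1}{j} - j$ ($F{\left(j \right)} = 2 - \left(j - \frac{1}{j}\right) = 2 + \frac{1}{j} - j$)
$t{\left(o \right)} = 2 + \frac{1}{o} - o$
$\left(T{\left(-46 \right)} + t{\left(-5 \right)}\right) + 2566 = \left(-46 + \left(2 + \frac{1}{-5} - -5\right)\right) + 2566 = \left(-46 + \left(2 - \frac{1}{5} + 5\right)\right) + 2566 = \left(-46 + \frac{34}{5}\right) + 2566 = - \frac{196}{5} + 2566 = \frac{12634}{5}$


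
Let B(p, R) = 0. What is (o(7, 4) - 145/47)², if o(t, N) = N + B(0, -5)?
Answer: 1849/2209 ≈ 0.83703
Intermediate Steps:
o(t, N) = N (o(t, N) = N + 0 = N)
(o(7, 4) - 145/47)² = (4 - 145/47)² = (43/47)² = 1849/2209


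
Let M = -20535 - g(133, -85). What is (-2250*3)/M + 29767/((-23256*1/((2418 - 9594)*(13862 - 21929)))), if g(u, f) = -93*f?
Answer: -444872149051/6004 ≈ -7.4096e+7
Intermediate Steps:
M = -28440 (M = -20535 - (-93)*(-85) = -20535 - 1*7905 = -20535 - 7905 = -28440)
(-2250*3)/M + 29767/((-23256*1/((2418 - 9594)*(13862 - 21929)))) = -2250*3/(-28440) + 29767/((-23256*1/((2418 - 9594)*(13862 - 21929)))) = -50*135*(-1/28440) + 29767/((-23256/((-7176*(-8067))))) = -6750*(-1/28440) + 29767/((-23256/57888792)) = 75/316 + 29767/((-23256*1/57888792)) = 75/316 + 29767/(-323/804011) = 75/316 + 29767*(-804011/323) = 75/316 - 1407823261/19 = -444872149051/6004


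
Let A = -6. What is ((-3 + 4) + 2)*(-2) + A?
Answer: -12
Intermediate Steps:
((-3 + 4) + 2)*(-2) + A = ((-3 + 4) + 2)*(-2) - 6 = (1 + 2)*(-2) - 6 = 3*(-2) - 6 = -6 - 6 = -12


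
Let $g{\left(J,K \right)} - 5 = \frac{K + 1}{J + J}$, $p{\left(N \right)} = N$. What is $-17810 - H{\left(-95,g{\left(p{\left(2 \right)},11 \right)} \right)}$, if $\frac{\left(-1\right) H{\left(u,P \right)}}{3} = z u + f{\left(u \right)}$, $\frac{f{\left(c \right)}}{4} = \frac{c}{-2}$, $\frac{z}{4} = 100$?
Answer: $-131240$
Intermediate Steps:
$z = 400$ ($z = 4 \cdot 100 = 400$)
$f{\left(c \right)} = - 2 c$ ($f{\left(c \right)} = 4 \frac{c}{-2} = 4 c \left(- \frac{1}{2}\right) = 4 \left(- \frac{c}{2}\right) = - 2 c$)
$g{\left(J,K \right)} = 5 + \frac{1 + K}{2 J}$ ($g{\left(J,K \right)} = 5 + \frac{K + 1}{J + J} = 5 + \frac{1 + K}{2 J}$)
$H{\left(u,P \right)} = - 1194 u$ ($H{\left(u,P \right)} = - 3 \left(400 u - 2 u\right) = - 3 \cdot 398 u = - 1194 u$)
$-17810 - H{\left(-95,g{\left(p{\left(2 \right)},11 \right)} \right)} = -17810 - \left(-1194\right) \left(-95\right) = -17810 - 113430 = -131240$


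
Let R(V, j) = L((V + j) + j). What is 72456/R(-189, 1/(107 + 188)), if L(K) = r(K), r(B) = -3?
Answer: -24152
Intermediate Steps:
L(K) = -3
R(V, j) = -3
72456/R(-189, 1/(107 + 188)) = 72456/(-3) = 72456*(-1/3) = -24152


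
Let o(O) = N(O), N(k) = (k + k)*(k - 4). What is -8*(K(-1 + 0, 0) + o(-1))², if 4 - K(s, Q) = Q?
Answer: -1568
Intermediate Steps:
K(s, Q) = 4 - Q
N(k) = 2*k*(-4 + k) (N(k) = (2*k)*(-4 + k) = 2*k*(-4 + k))
o(O) = 2*O*(-4 + O)
-8*(K(-1 + 0, 0) + o(-1))² = -8*((4 - 1*0) + 2*(-1)*(-4 - 1))² = -8*((4 + 0) + 2*(-1)*(-5))² = -8*(4 + 10)² = -8*14² = -8*196 = -1568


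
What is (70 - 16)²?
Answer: 2916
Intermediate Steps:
(70 - 16)² = 54² = 2916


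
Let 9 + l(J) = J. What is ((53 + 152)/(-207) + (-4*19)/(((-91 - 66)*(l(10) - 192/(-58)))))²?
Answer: 12722754208609/16502890640625 ≈ 0.77094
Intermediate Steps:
l(J) = -9 + J
((53 + 152)/(-207) + (-4*19)/(((-91 - 66)*(l(10) - 192/(-58)))))² = ((53 + 152)/(-207) + (-4*19)/(((-91 - 66)*((-9 + 10) - 192/(-58)))))² = (205*(-1/207) - 76*(-1/(157*(1 - 192*(-1/58)))))² = (-205/207 - 76*(-1/(157*(1 + 96/29))))² = (-205/207 - 76/((-157*125/29)))² = (-205/207 - 76/(-19625/29))² = (-205/207 - 76*(-29/19625))² = (-205/207 + 2204/19625)² = (-3566897/4062375)² = 12722754208609/16502890640625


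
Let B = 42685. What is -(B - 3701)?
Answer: -38984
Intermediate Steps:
-(B - 3701) = -(42685 - 3701) = -1*38984 = -38984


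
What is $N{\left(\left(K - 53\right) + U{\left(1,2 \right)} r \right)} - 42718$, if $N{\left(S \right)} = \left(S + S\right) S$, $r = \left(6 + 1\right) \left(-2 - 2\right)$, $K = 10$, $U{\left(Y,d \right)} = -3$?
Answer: $-39356$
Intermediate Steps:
$r = -28$ ($r = 7 \left(-4\right) = -28$)
$N{\left(S \right)} = 2 S^{2}$ ($N{\left(S \right)} = 2 S S = 2 S^{2}$)
$N{\left(\left(K - 53\right) + U{\left(1,2 \right)} r \right)} - 42718 = 2 \left(\left(10 - 53\right) - -84\right)^{2} - 42718 = 2 \left(-43 + 84\right)^{2} - 42718 = 2 \cdot 41^{2} - 42718 = 2 \cdot 1681 - 42718 = 3362 - 42718 = -39356$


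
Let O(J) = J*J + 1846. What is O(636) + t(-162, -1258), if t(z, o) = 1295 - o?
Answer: 408895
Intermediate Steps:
O(J) = 1846 + J**2 (O(J) = J**2 + 1846 = 1846 + J**2)
O(636) + t(-162, -1258) = (1846 + 636**2) + (1295 - 1*(-1258)) = (1846 + 404496) + (1295 + 1258) = 406342 + 2553 = 408895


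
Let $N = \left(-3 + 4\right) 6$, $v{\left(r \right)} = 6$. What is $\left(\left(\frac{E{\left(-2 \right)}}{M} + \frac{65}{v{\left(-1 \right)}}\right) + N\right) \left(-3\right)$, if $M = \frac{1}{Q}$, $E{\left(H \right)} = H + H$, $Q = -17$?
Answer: $- \frac{509}{2} \approx -254.5$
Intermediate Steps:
$E{\left(H \right)} = 2 H$
$M = - \frac{1}{17}$ ($M = \frac{1}{-17} = - \frac{1}{17} \approx -0.058824$)
$N = 6$ ($N = 1 \cdot 6 = 6$)
$\left(\left(\frac{E{\left(-2 \right)}}{M} + \frac{65}{v{\left(-1 \right)}}\right) + N\right) \left(-3\right) = \left(\left(\frac{2 \left(-2\right)}{- \frac{1}{17}} + \frac{65}{6}\right) + 6\right) \left(-3\right) = \left(\left(\left(-4\right) \left(-17\right) + 65 \cdot \frac{1}{6}\right) + 6\right) \left(-3\right) = \left(\left(68 + \frac{65}{6}\right) + 6\right) \left(-3\right) = \left(\frac{473}{6} + 6\right) \left(-3\right) = \frac{509}{6} \left(-3\right) = - \frac{509}{2}$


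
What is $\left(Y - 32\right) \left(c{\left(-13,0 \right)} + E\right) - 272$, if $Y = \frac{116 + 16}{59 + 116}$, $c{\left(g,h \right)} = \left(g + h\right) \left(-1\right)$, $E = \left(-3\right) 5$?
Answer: $- \frac{36664}{175} \approx -209.51$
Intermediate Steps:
$E = -15$
$c{\left(g,h \right)} = - g - h$
$Y = \frac{132}{175} \approx 0.75429$
$\left(Y - 32\right) \left(c{\left(-13,0 \right)} + E\right) - 272 = \left(\frac{132}{175} - 32\right) \left(\left(\left(-1\right) \left(-13\right) - 0\right) - 15\right) - 272 = - \frac{5468 \left(\left(13 + 0\right) - 15\right)}{175} - 272 = - \frac{5468 \left(13 - 15\right)}{175} - 272 = \left(- \frac{5468}{175}\right) \left(-2\right) - 272 = \frac{10936}{175} - 272 = - \frac{36664}{175}$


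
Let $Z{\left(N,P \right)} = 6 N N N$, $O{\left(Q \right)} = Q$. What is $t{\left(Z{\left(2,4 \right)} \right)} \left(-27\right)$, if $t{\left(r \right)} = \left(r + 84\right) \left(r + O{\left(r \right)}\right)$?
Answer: $-342144$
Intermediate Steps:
$Z{\left(N,P \right)} = 6 N^{3}$ ($Z{\left(N,P \right)} = 6 N N^{2} = 6 N^{3}$)
$t{\left(r \right)} = 2 r \left(84 + r\right)$ ($t{\left(r \right)} = \left(r + 84\right) \left(r + r\right) = \left(84 + r\right) 2 r = 2 r \left(84 + r\right)$)
$t{\left(Z{\left(2,4 \right)} \right)} \left(-27\right) = 2 \cdot 6 \cdot 2^{3} \left(84 + 6 \cdot 2^{3}\right) \left(-27\right) = 2 \cdot 6 \cdot 8 \left(84 + 6 \cdot 8\right) \left(-27\right) = 2 \cdot 48 \left(84 + 48\right) \left(-27\right) = 2 \cdot 48 \cdot 132 \left(-27\right) = 12672 \left(-27\right) = -342144$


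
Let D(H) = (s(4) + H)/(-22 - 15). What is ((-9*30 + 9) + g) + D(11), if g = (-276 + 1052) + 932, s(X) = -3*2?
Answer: 53534/37 ≈ 1446.9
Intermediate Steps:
s(X) = -6
D(H) = 6/37 - H/37 (D(H) = (-6 + H)/(-22 - 15) = (-6 + H)/(-37) = (-6 + H)*(-1/37) = 6/37 - H/37)
g = 1708 (g = 776 + 932 = 1708)
((-9*30 + 9) + g) + D(11) = ((-9*30 + 9) + 1708) + (6/37 - 1/37*11) = ((-270 + 9) + 1708) + (6/37 - 11/37) = (-261 + 1708) - 5/37 = 1447 - 5/37 = 53534/37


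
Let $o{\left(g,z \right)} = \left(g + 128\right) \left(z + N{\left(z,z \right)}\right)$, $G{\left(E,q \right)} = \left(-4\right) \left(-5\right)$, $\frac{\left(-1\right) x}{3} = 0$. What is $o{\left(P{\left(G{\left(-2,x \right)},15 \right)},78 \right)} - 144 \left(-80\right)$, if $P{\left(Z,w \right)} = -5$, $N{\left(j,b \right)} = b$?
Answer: $30708$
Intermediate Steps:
$x = 0$ ($x = \left(-3\right) 0 = 0$)
$G{\left(E,q \right)} = 20$
$o{\left(g,z \right)} = 2 z \left(128 + g\right)$ ($o{\left(g,z \right)} = \left(g + 128\right) \left(z + z\right) = \left(128 + g\right) 2 z = 2 z \left(128 + g\right)$)
$o{\left(P{\left(G{\left(-2,x \right)},15 \right)},78 \right)} - 144 \left(-80\right) = 2 \cdot 78 \left(128 - 5\right) - 144 \left(-80\right) = 2 \cdot 78 \cdot 123 - -11520 = 19188 + 11520 = 30708$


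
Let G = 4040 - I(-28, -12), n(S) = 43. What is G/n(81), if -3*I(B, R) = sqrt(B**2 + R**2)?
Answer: 4040/43 + 4*sqrt(58)/129 ≈ 94.190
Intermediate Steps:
I(B, R) = -sqrt(B**2 + R**2)/3
G = 4040 + 4*sqrt(58)/3 (G = 4040 - (-1)*sqrt((-28)**2 + (-12)**2)/3 = 4040 - (-1)*sqrt(784 + 144)/3 = 4040 - (-1)*sqrt(928)/3 = 4040 - (-1)*4*sqrt(58)/3 = 4040 - (-4)*sqrt(58)/3 = 4040 + 4*sqrt(58)/3 ≈ 4050.2)
G/n(81) = (4040 + 4*sqrt(58)/3)/43 = (4040 + 4*sqrt(58)/3)*(1/43) = 4040/43 + 4*sqrt(58)/129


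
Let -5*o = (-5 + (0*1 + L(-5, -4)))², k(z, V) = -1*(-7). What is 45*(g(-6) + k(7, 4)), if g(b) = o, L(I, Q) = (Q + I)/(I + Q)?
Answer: 171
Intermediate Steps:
L(I, Q) = 1 (L(I, Q) = (I + Q)/(I + Q) = 1)
k(z, V) = 7
o = -16/5 (o = -(-5 + (0*1 + 1))²/5 = -(-5 + (0 + 1))²/5 = -(-5 + 1)²/5 = -⅕*(-4)² = -⅕*16 = -16/5 ≈ -3.2000)
g(b) = -16/5
45*(g(-6) + k(7, 4)) = 45*(-16/5 + 7) = 45*(19/5) = 171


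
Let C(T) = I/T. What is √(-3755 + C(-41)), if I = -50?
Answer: I*√6310105/41 ≈ 61.268*I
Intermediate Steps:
C(T) = -50/T
√(-3755 + C(-41)) = √(-3755 - 50/(-41)) = √(-3755 - 50*(-1/41)) = √(-3755 + 50/41) = √(-153905/41) = I*√6310105/41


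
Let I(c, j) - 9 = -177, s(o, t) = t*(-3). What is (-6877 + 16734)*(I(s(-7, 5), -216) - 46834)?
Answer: -463298714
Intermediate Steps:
s(o, t) = -3*t
I(c, j) = -168 (I(c, j) = 9 - 177 = -168)
(-6877 + 16734)*(I(s(-7, 5), -216) - 46834) = (-6877 + 16734)*(-168 - 46834) = 9857*(-47002) = -463298714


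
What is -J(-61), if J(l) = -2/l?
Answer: -2/61 ≈ -0.032787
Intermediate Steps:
-J(-61) = -(-2)/(-61) = -(-2)*(-1)/61 = -1*2/61 = -2/61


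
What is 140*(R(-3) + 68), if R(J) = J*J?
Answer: 10780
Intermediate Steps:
R(J) = J²
140*(R(-3) + 68) = 140*((-3)² + 68) = 140*(9 + 68) = 140*77 = 10780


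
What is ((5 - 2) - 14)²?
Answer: 121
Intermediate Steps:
((5 - 2) - 14)² = (3 - 14)² = (-11)² = 121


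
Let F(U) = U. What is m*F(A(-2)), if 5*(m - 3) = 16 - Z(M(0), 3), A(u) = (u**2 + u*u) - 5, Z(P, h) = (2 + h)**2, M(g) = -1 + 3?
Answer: 18/5 ≈ 3.6000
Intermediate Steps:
M(g) = 2
A(u) = -5 + 2*u**2 (A(u) = (u**2 + u**2) - 5 = 2*u**2 - 5 = -5 + 2*u**2)
m = 6/5 (m = 3 + (16 - (2 + 3)**2)/5 = 3 + (16 - 1*5**2)/5 = 3 + (16 - 1*25)/5 = 3 + (16 - 25)/5 = 3 + (1/5)*(-9) = 3 - 9/5 = 6/5 ≈ 1.2000)
m*F(A(-2)) = 6*(-5 + 2*(-2)**2)/5 = 6*(-5 + 2*4)/5 = 6*(-5 + 8)/5 = (6/5)*3 = 18/5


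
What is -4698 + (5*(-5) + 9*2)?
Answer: -4705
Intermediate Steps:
-4698 + (5*(-5) + 9*2) = -4698 + (-25 + 18) = -4698 - 7 = -4705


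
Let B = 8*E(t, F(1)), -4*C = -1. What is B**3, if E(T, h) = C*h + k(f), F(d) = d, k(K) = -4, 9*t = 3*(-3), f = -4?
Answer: -27000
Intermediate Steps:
t = -1 (t = (3*(-3))/9 = (1/9)*(-9) = -1)
C = 1/4 (C = -1/4*(-1) = 1/4 ≈ 0.25000)
E(T, h) = -4 + h/4 (E(T, h) = h/4 - 4 = -4 + h/4)
B = -30 (B = 8*(-4 + (1/4)*1) = 8*(-4 + 1/4) = 8*(-15/4) = -30)
B**3 = (-30)**3 = -27000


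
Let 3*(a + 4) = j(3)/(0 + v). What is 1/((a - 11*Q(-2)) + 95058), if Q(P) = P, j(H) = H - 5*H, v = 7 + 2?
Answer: 9/855680 ≈ 1.0518e-5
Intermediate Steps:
v = 9
j(H) = -4*H
a = -40/9 (a = -4 + ((-4*3)/(0 + 9))/3 = -4 + (-12/9)/3 = -4 + ((⅑)*(-12))/3 = -4 + (⅓)*(-4/3) = -4 - 4/9 = -40/9 ≈ -4.4444)
1/((a - 11*Q(-2)) + 95058) = 1/((-40/9 - 11*(-2)) + 95058) = 1/((-40/9 + 22) + 95058) = 1/(158/9 + 95058) = 1/(855680/9) = 9/855680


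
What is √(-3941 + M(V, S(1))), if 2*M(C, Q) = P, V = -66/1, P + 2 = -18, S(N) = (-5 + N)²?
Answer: 3*I*√439 ≈ 62.857*I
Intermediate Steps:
P = -20 (P = -2 - 18 = -20)
V = -66 (V = -66*1 = -66)
M(C, Q) = -10 (M(C, Q) = (½)*(-20) = -10)
√(-3941 + M(V, S(1))) = √(-3941 - 10) = √(-3951) = 3*I*√439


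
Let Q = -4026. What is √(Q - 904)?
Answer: I*√4930 ≈ 70.214*I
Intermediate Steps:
√(Q - 904) = √(-4026 - 904) = √(-4930) = I*√4930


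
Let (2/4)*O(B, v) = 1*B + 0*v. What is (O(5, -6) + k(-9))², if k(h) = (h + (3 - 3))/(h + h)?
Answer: 441/4 ≈ 110.25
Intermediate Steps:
k(h) = ½ (k(h) = (h + 0)/((2*h)) = h*(1/(2*h)) = ½)
O(B, v) = 2*B (O(B, v) = 2*(1*B + 0*v) = 2*(B + 0) = 2*B)
(O(5, -6) + k(-9))² = (2*5 + ½)² = (10 + ½)² = (21/2)² = 441/4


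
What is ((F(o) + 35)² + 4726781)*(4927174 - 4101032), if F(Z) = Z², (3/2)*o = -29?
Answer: 327486242862884/81 ≈ 4.0430e+12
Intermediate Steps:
o = -58/3 (o = (⅔)*(-29) = -58/3 ≈ -19.333)
((F(o) + 35)² + 4726781)*(4927174 - 4101032) = (((-58/3)² + 35)² + 4726781)*(4927174 - 4101032) = ((3364/9 + 35)² + 4726781)*826142 = ((3679/9)² + 4726781)*826142 = (13535041/81 + 4726781)*826142 = (396404302/81)*826142 = 327486242862884/81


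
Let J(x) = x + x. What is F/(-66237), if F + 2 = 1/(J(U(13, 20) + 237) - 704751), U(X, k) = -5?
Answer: 469525/15549952673 ≈ 3.0195e-5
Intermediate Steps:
J(x) = 2*x
F = -1408575/704287 (F = -2 + 1/(2*(-5 + 237) - 704751) = -2 + 1/(2*232 - 704751) = -2 + 1/(464 - 704751) = -2 + 1/(-704287) = -2 - 1/704287 = -1408575/704287 ≈ -2.0000)
F/(-66237) = -1408575/704287/(-66237) = -1408575/704287*(-1/66237) = 469525/15549952673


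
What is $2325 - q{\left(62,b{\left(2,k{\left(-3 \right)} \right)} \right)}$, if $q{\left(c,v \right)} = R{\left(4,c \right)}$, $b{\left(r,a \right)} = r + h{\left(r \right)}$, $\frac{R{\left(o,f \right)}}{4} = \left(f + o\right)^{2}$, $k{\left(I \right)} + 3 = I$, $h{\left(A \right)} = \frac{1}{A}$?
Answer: $-15099$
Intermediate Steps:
$k{\left(I \right)} = -3 + I$
$R{\left(o,f \right)} = 4 \left(f + o\right)^{2}$
$b{\left(r,a \right)} = r + \frac{1}{r}$
$q{\left(c,v \right)} = 4 \left(4 + c\right)^{2}$ ($q{\left(c,v \right)} = 4 \left(c + 4\right)^{2} = 4 \left(4 + c\right)^{2}$)
$2325 - q{\left(62,b{\left(2,k{\left(-3 \right)} \right)} \right)} = 2325 - 4 \left(4 + 62\right)^{2} = 2325 - 4 \cdot 66^{2} = 2325 - 4 \cdot 4356 = 2325 - 17424 = -15099$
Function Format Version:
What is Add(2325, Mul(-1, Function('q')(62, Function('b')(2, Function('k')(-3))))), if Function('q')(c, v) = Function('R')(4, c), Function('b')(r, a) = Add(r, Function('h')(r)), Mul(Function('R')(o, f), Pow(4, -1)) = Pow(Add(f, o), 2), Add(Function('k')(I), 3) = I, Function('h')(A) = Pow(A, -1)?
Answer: -15099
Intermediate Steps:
Function('k')(I) = Add(-3, I)
Function('R')(o, f) = Mul(4, Pow(Add(f, o), 2))
Function('b')(r, a) = Add(r, Pow(r, -1))
Function('q')(c, v) = Mul(4, Pow(Add(4, c), 2)) (Function('q')(c, v) = Mul(4, Pow(Add(c, 4), 2)) = Mul(4, Pow(Add(4, c), 2)))
Add(2325, Mul(-1, Function('q')(62, Function('b')(2, Function('k')(-3))))) = Add(2325, Mul(-1, Mul(4, Pow(Add(4, 62), 2)))) = Add(2325, Mul(-1, Mul(4, Pow(66, 2)))) = Add(2325, Mul(-1, Mul(4, 4356))) = Add(2325, Mul(-1, 17424)) = Add(2325, -17424) = -15099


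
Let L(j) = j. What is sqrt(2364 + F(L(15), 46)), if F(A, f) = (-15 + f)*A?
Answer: sqrt(2829) ≈ 53.188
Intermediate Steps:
F(A, f) = A*(-15 + f)
sqrt(2364 + F(L(15), 46)) = sqrt(2364 + 15*(-15 + 46)) = sqrt(2364 + 15*31) = sqrt(2364 + 465) = sqrt(2829)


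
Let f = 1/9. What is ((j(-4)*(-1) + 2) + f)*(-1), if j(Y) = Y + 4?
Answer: -19/9 ≈ -2.1111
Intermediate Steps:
f = 1/9 ≈ 0.11111
j(Y) = 4 + Y
((j(-4)*(-1) + 2) + f)*(-1) = (((4 - 4)*(-1) + 2) + 1/9)*(-1) = ((0*(-1) + 2) + 1/9)*(-1) = ((0 + 2) + 1/9)*(-1) = (2 + 1/9)*(-1) = (19/9)*(-1) = -19/9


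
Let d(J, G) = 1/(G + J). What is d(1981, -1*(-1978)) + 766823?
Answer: 3035852258/3959 ≈ 7.6682e+5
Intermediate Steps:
d(1981, -1*(-1978)) + 766823 = 1/(-1*(-1978) + 1981) + 766823 = 1/(1978 + 1981) + 766823 = 1/3959 + 766823 = 3035852258/3959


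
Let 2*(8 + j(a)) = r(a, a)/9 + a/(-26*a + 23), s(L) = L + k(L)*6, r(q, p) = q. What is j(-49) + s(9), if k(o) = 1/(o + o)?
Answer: -16433/11673 ≈ -1.4078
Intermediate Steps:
k(o) = 1/(2*o)
s(L) = L + 3/L (s(L) = L + (1/(2*L))*6 = L + 3/L)
j(a) = -8 + a/18 + a/(2*(23 - 26*a)) (j(a) = -8 + (a/9 + a/(-26*a + 23))/2 = -8 + (a*(⅑) + a/(23 - 26*a))/2 = -8 + (a/9 + a/(23 - 26*a))/2 = -8 + (a/18 + a/(2*(23 - 26*a))) = -8 + a/18 + a/(2*(23 - 26*a)))
j(-49) + s(9) = (1656 - 1888*(-49) + 13*(-49)²)/(9*(-23 + 26*(-49))) + (9 + 3/9) = (1656 + 92512 + 13*2401)/(9*(-23 - 1274)) + (9 + 3*(⅑)) = (⅑)*(1656 + 92512 + 31213)/(-1297) + (9 + ⅓) = (⅑)*(-1/1297)*125381 + 28/3 = -125381/11673 + 28/3 = -16433/11673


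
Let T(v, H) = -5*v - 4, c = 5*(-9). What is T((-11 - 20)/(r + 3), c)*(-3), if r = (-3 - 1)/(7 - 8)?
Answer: -381/7 ≈ -54.429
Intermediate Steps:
c = -45
r = 4 (r = -4/(-1) = -4*(-1) = 4)
T(v, H) = -4 - 5*v
T((-11 - 20)/(r + 3), c)*(-3) = (-4 - 5*(-11 - 20)/(4 + 3))*(-3) = (-4 - (-155)/7)*(-3) = (-4 - 5*(-31/7))*(-3) = (-4 + 155/7)*(-3) = (127/7)*(-3) = -381/7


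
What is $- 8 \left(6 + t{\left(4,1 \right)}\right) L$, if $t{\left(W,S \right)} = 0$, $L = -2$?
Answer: $96$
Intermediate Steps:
$- 8 \left(6 + t{\left(4,1 \right)}\right) L = - 8 \left(6 + 0\right) \left(-2\right) = - 8 \cdot 6 \left(-2\right) = \left(-8\right) \left(-12\right) = 96$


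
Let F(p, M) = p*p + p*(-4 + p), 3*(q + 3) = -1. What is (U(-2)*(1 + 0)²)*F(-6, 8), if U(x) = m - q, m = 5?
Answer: 800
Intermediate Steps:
q = -10/3 (q = -3 + (⅓)*(-1) = -3 - ⅓ = -10/3 ≈ -3.3333)
F(p, M) = p² + p*(-4 + p)
U(x) = 25/3 (U(x) = 5 - 1*(-10/3) = 5 + 10/3 = 25/3)
(U(-2)*(1 + 0)²)*F(-6, 8) = (25*(1 + 0)²/3)*(2*(-6)*(-2 - 6)) = ((25/3)*1²)*(2*(-6)*(-8)) = ((25/3)*1)*96 = (25/3)*96 = 800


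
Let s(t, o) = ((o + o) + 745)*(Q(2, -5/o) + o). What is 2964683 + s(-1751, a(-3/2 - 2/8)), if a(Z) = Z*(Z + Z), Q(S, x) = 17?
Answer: 95430221/32 ≈ 2.9822e+6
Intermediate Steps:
a(Z) = 2*Z**2 (a(Z) = Z*(2*Z) = 2*Z**2)
s(t, o) = (17 + o)*(745 + 2*o) (s(t, o) = ((o + o) + 745)*(17 + o) = (2*o + 745)*(17 + o) = (745 + 2*o)*(17 + o) = (17 + o)*(745 + 2*o))
2964683 + s(-1751, a(-3/2 - 2/8)) = 2964683 + (12665 + 2*(2*(-3/2 - 2/8)**2)**2 + 779*(2*(-3/2 - 2/8)**2)) = 2964683 + (12665 + 2*(2*(-3*1/2 - 2*1/8)**2)**2 + 779*(2*(-3*1/2 - 2*1/8)**2)) = 2964683 + (12665 + 2*(2*(-3/2 - 1/4)**2)**2 + 779*(2*(-3/2 - 1/4)**2)) = 2964683 + (12665 + 2*(2*(-7/4)**2)**2 + 779*(2*(-7/4)**2)) = 2964683 + (12665 + 2*(2*(49/16))**2 + 779*(2*(49/16))) = 2964683 + (12665 + 2*(49/8)**2 + 779*(49/8)) = 2964683 + (12665 + 2*(2401/64) + 38171/8) = 2964683 + (12665 + 2401/32 + 38171/8) = 2964683 + 560365/32 = 95430221/32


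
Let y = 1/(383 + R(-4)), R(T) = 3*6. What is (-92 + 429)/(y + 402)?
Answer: 135137/161203 ≈ 0.83830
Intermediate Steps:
R(T) = 18
y = 1/401 (y = 1/(383 + 18) = 1/401 ≈ 0.0024938)
(-92 + 429)/(y + 402) = (-92 + 429)/(1/401 + 402) = 337/(161203/401) = 337*(401/161203) = 135137/161203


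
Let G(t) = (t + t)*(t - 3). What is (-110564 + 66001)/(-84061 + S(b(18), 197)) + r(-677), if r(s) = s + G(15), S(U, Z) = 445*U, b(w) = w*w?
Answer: -19102286/60119 ≈ -317.74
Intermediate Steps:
b(w) = w²
G(t) = 2*t*(-3 + t) (G(t) = (2*t)*(-3 + t) = 2*t*(-3 + t))
r(s) = 360 + s (r(s) = s + 2*15*(-3 + 15) = s + 2*15*12 = s + 360 = 360 + s)
(-110564 + 66001)/(-84061 + S(b(18), 197)) + r(-677) = (-110564 + 66001)/(-84061 + 445*18²) + (360 - 677) = -44563/(-84061 + 445*324) - 317 = -44563/(-84061 + 144180) - 317 = -44563/60119 - 317 = -19102286/60119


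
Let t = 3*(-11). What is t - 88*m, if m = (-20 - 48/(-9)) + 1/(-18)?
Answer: 11363/9 ≈ 1262.6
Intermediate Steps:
t = -33
m = -265/18 (m = (-20 - 48*(-⅑)) - 1/18 = (-20 + 16/3) - 1/18 = -44/3 - 1/18 = -265/18 ≈ -14.722)
t - 88*m = -33 - 88*(-265/18) = -33 + 11660/9 = 11363/9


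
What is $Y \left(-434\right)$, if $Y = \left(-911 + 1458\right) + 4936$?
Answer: $-2379622$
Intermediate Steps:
$Y = 5483$ ($Y = 547 + 4936 = 5483$)
$Y \left(-434\right) = 5483 \left(-434\right) = -2379622$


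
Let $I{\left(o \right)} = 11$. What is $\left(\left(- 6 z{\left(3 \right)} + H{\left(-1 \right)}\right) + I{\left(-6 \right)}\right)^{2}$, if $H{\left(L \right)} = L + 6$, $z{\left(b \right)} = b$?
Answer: $4$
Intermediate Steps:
$H{\left(L \right)} = 6 + L$
$\left(\left(- 6 z{\left(3 \right)} + H{\left(-1 \right)}\right) + I{\left(-6 \right)}\right)^{2} = \left(\left(\left(-6\right) 3 + \left(6 - 1\right)\right) + 11\right)^{2} = \left(\left(-18 + 5\right) + 11\right)^{2} = \left(-13 + 11\right)^{2} = \left(-2\right)^{2} = 4$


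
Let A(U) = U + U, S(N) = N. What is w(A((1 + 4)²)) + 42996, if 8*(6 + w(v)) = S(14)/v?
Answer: 8598007/200 ≈ 42990.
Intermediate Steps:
A(U) = 2*U
w(v) = -6 + 7/(4*v) (w(v) = -6 + (14/v)/8 = -6 + 7/(4*v))
w(A((1 + 4)²)) + 42996 = (-6 + 7/(4*((2*(1 + 4)²)))) + 42996 = (-6 + 7/(4*((2*5²)))) + 42996 = (-6 + 7/(4*((2*25)))) + 42996 = (-6 + (7/4)/50) + 42996 = (-6 + (7/4)*(1/50)) + 42996 = (-6 + 7/200) + 42996 = -1193/200 + 42996 = 8598007/200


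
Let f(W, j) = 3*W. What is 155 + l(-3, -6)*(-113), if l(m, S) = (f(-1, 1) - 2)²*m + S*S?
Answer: 4562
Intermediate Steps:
l(m, S) = S² + 25*m (l(m, S) = (3*(-1) - 2)²*m + S*S = (-3 - 2)²*m + S² = (-5)²*m + S² = 25*m + S² = S² + 25*m)
155 + l(-3, -6)*(-113) = 155 + ((-6)² + 25*(-3))*(-113) = 155 + (36 - 75)*(-113) = 155 - 39*(-113) = 155 + 4407 = 4562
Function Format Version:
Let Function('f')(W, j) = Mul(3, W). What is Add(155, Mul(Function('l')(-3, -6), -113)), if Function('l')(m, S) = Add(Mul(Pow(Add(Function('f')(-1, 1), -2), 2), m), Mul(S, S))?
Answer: 4562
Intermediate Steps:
Function('l')(m, S) = Add(Pow(S, 2), Mul(25, m)) (Function('l')(m, S) = Add(Mul(Pow(Add(Mul(3, -1), -2), 2), m), Mul(S, S)) = Add(Mul(Pow(Add(-3, -2), 2), m), Pow(S, 2)) = Add(Mul(Pow(-5, 2), m), Pow(S, 2)) = Add(Mul(25, m), Pow(S, 2)) = Add(Pow(S, 2), Mul(25, m)))
Add(155, Mul(Function('l')(-3, -6), -113)) = Add(155, Mul(Add(Pow(-6, 2), Mul(25, -3)), -113)) = Add(155, Mul(Add(36, -75), -113)) = Add(155, Mul(-39, -113)) = Add(155, 4407) = 4562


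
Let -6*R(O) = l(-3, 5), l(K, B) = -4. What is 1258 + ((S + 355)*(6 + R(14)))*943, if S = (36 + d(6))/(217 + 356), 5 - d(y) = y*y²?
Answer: 3835268902/1719 ≈ 2.2311e+6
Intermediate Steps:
d(y) = 5 - y³ (d(y) = 5 - y*y² = 5 - y³)
S = -175/573 (S = (36 + (5 - 1*6³))/(217 + 356) = (36 + (5 - 1*216))/573 = (36 + (5 - 216))*(1/573) = (36 - 211)*(1/573) = -175*1/573 = -175/573 ≈ -0.30541)
R(O) = ⅔ (R(O) = -⅙*(-4) = ⅔)
1258 + ((S + 355)*(6 + R(14)))*943 = 1258 + ((-175/573 + 355)*(6 + ⅔))*943 = 1258 + ((203240/573)*(20/3))*943 = 1258 + (4064800/1719)*943 = 1258 + 3833106400/1719 = 3835268902/1719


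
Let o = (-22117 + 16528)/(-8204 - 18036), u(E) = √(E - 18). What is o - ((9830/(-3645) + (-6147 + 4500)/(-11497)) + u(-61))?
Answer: 608443157717/219925653120 - I*√79 ≈ 2.7666 - 8.8882*I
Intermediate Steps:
u(E) = √(-18 + E)
o = 5589/26240 (o = -5589/(-26240) = -5589*(-1/26240) = 5589/26240 ≈ 0.21300)
o - ((9830/(-3645) + (-6147 + 4500)/(-11497)) + u(-61)) = 5589/26240 - ((9830/(-3645) + (-6147 + 4500)/(-11497)) + √(-18 - 61)) = 5589/26240 - ((9830*(-1/3645) - 1647*(-1/11497)) + √(-79)) = 5589/26240 - ((-1966/729 + 1647/11497) + I*√79) = 5589/26240 - (-21402439/8381313 + I*√79) = 5589/26240 + (21402439/8381313 - I*√79) = 608443157717/219925653120 - I*√79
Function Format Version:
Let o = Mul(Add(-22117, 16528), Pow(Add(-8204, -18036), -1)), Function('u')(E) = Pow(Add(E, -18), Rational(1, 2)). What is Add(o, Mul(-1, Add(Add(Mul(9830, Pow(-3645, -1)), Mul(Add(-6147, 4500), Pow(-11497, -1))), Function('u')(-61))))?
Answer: Add(Rational(608443157717, 219925653120), Mul(-1, I, Pow(79, Rational(1, 2)))) ≈ Add(2.7666, Mul(-8.8882, I))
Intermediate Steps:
Function('u')(E) = Pow(Add(-18, E), Rational(1, 2))
o = Rational(5589, 26240) (o = Mul(-5589, Pow(-26240, -1)) = Mul(-5589, Rational(-1, 26240)) = Rational(5589, 26240) ≈ 0.21300)
Add(o, Mul(-1, Add(Add(Mul(9830, Pow(-3645, -1)), Mul(Add(-6147, 4500), Pow(-11497, -1))), Function('u')(-61)))) = Add(Rational(5589, 26240), Mul(-1, Add(Add(Mul(9830, Pow(-3645, -1)), Mul(Add(-6147, 4500), Pow(-11497, -1))), Pow(Add(-18, -61), Rational(1, 2))))) = Add(Rational(5589, 26240), Mul(-1, Add(Add(Mul(9830, Rational(-1, 3645)), Mul(-1647, Rational(-1, 11497))), Pow(-79, Rational(1, 2))))) = Add(Rational(5589, 26240), Mul(-1, Add(Add(Rational(-1966, 729), Rational(1647, 11497)), Mul(I, Pow(79, Rational(1, 2)))))) = Add(Rational(5589, 26240), Mul(-1, Add(Rational(-21402439, 8381313), Mul(I, Pow(79, Rational(1, 2)))))) = Add(Rational(5589, 26240), Add(Rational(21402439, 8381313), Mul(-1, I, Pow(79, Rational(1, 2))))) = Add(Rational(608443157717, 219925653120), Mul(-1, I, Pow(79, Rational(1, 2))))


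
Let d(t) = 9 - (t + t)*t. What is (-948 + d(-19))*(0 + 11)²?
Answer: -200981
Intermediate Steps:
d(t) = 9 - 2*t² (d(t) = 9 - 2*t*t = 9 - 2*t²)
(-948 + d(-19))*(0 + 11)² = (-948 + (9 - 2*(-19)²))*(0 + 11)² = (-948 + (9 - 2*361))*11² = (-948 + (9 - 722))*121 = (-948 - 713)*121 = -1661*121 = -200981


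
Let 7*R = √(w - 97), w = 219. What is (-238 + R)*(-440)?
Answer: 104720 - 440*√122/7 ≈ 1.0403e+5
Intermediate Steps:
R = √122/7 (R = √(219 - 97)/7 = √122/7 ≈ 1.5779)
(-238 + R)*(-440) = (-238 + √122/7)*(-440) = 104720 - 440*√122/7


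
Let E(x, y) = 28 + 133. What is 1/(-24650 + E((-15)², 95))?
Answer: -1/24489 ≈ -4.0835e-5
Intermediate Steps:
E(x, y) = 161
1/(-24650 + E((-15)², 95)) = 1/(-24650 + 161) = 1/(-24489) = -1/24489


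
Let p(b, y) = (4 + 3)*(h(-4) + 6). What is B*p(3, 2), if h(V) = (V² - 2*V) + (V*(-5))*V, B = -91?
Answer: 31850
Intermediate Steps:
h(V) = -4*V² - 2*V (h(V) = (V² - 2*V) + (-5*V)*V = (V² - 2*V) - 5*V² = -4*V² - 2*V)
p(b, y) = -350 (p(b, y) = (4 + 3)*(-2*(-4)*(1 + 2*(-4)) + 6) = 7*(-2*(-4)*(1 - 8) + 6) = 7*(-2*(-4)*(-7) + 6) = 7*(-56 + 6) = 7*(-50) = -350)
B*p(3, 2) = -91*(-350) = 31850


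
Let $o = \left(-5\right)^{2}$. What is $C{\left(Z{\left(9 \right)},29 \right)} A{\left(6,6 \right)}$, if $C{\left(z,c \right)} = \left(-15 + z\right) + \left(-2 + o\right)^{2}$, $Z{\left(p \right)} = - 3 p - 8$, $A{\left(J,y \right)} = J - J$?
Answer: $0$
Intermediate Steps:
$A{\left(J,y \right)} = 0$
$o = 25$
$Z{\left(p \right)} = -8 - 3 p$
$C{\left(z,c \right)} = 514 + z$ ($C{\left(z,c \right)} = \left(-15 + z\right) + \left(-2 + 25\right)^{2} = \left(-15 + z\right) + 23^{2} = \left(-15 + z\right) + 529 = 514 + z$)
$C{\left(Z{\left(9 \right)},29 \right)} A{\left(6,6 \right)} = \left(514 - 35\right) 0 = 479 \cdot 0 = 0$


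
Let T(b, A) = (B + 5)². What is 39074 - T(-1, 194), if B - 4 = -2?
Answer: 39025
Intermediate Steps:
B = 2 (B = 4 - 2 = 2)
T(b, A) = 49 (T(b, A) = (2 + 5)² = 7² = 49)
39074 - T(-1, 194) = 39074 - 1*49 = 39074 - 49 = 39025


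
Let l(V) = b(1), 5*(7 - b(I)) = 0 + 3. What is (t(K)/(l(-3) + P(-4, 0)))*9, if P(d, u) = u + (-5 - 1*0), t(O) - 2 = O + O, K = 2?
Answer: 270/7 ≈ 38.571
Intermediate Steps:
b(I) = 32/5 (b(I) = 7 - (0 + 3)/5 = 7 - ⅕*3 = 7 - ⅗ = 32/5)
l(V) = 32/5
t(O) = 2 + 2*O (t(O) = 2 + (O + O) = 2 + 2*O)
P(d, u) = -5 + u (P(d, u) = u + (-5 + 0) = u - 5 = -5 + u)
(t(K)/(l(-3) + P(-4, 0)))*9 = ((2 + 2*2)/(32/5 + (-5 + 0)))*9 = ((2 + 4)/(32/5 - 5))*9 = (6/(7/5))*9 = (6*(5/7))*9 = (30/7)*9 = 270/7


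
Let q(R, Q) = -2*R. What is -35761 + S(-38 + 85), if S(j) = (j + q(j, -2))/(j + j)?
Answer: -71523/2 ≈ -35762.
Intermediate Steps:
S(j) = -½ (S(j) = (j - 2*j)/(j + j) = (-j)/((2*j)) = (-j)*(1/(2*j)) = -½)
-35761 + S(-38 + 85) = -35761 - ½ = -71523/2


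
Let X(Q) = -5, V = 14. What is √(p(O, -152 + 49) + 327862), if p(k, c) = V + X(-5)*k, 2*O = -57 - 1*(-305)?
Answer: 2*√81814 ≈ 572.06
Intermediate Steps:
O = 124 (O = (-57 - 1*(-305))/2 = (-57 + 305)/2 = (½)*248 = 124)
p(k, c) = 14 - 5*k
√(p(O, -152 + 49) + 327862) = √((14 - 5*124) + 327862) = √((14 - 620) + 327862) = √(-606 + 327862) = √327256 = 2*√81814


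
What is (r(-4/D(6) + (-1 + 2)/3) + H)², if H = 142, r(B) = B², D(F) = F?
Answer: 1635841/81 ≈ 20196.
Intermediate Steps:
(r(-4/D(6) + (-1 + 2)/3) + H)² = ((-4/6 + (-1 + 2)/3)² + 142)² = ((-4*⅙ + 1*(⅓))² + 142)² = ((-⅔ + ⅓)² + 142)² = ((-⅓)² + 142)² = (⅑ + 142)² = (1279/9)² = 1635841/81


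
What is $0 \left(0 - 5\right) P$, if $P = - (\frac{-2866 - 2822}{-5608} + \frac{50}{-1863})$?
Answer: $0$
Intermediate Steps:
$P = - \frac{1289543}{1305963}$ ($P = - (\left(-2866 - 2822\right) \left(- \frac{1}{5608}\right) + 50 \left(- \frac{1}{1863}\right)) = - (\left(-5688\right) \left(- \frac{1}{5608}\right) - \frac{50}{1863}) = - (\frac{711}{701} - \frac{50}{1863}) = \left(-1\right) \frac{1289543}{1305963} = - \frac{1289543}{1305963} \approx -0.98743$)
$0 \left(0 - 5\right) P = 0 \left(0 - 5\right) \left(- \frac{1289543}{1305963}\right) = 0 \left(-5\right) \left(- \frac{1289543}{1305963}\right) = 0 \left(- \frac{1289543}{1305963}\right) = 0$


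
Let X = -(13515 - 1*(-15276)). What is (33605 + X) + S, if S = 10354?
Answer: 15168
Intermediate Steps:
X = -28791 (X = -(13515 + 15276) = -1*28791 = -28791)
(33605 + X) + S = (33605 - 28791) + 10354 = 4814 + 10354 = 15168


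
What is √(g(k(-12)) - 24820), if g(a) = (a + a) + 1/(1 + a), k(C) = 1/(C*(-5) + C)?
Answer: I*√175122714/84 ≈ 157.54*I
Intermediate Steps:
k(C) = -1/(4*C) (k(C) = 1/(-5*C + C) = 1/(-4*C) = -1/(4*C))
g(a) = 1/(1 + a) + 2*a (g(a) = 2*a + 1/(1 + a) = 1/(1 + a) + 2*a)
√(g(k(-12)) - 24820) = √((1 + 2*(-¼/(-12)) + 2*(-¼/(-12))²)/(1 - ¼/(-12)) - 24820) = √((1 + 2*(-¼*(-1/12)) + 2*(-¼*(-1/12))²)/(1 - ¼*(-1/12)) - 24820) = √((1 + 2*(1/48) + 2*(1/48)²)/(1 + 1/48) - 24820) = √((1 + 1/24 + 2*(1/2304))/(49/48) - 24820) = √(48*(1 + 1/24 + 1/1152)/49 - 24820) = √((48/49)*(1201/1152) - 24820) = √(1201/1176 - 24820) = √(-29187119/1176) = I*√175122714/84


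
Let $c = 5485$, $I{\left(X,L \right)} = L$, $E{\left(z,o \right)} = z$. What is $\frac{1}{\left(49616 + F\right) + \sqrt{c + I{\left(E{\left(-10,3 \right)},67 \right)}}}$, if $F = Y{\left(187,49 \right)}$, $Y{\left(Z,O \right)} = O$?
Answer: $\frac{49665}{2466606673} - \frac{4 \sqrt{347}}{2466606673} \approx 2.0105 \cdot 10^{-5}$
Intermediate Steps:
$F = 49$
$\frac{1}{\left(49616 + F\right) + \sqrt{c + I{\left(E{\left(-10,3 \right)},67 \right)}}} = \frac{1}{\left(49616 + 49\right) + \sqrt{5485 + 67}} = \frac{1}{49665 + \sqrt{5552}} = \frac{1}{49665 + 4 \sqrt{347}}$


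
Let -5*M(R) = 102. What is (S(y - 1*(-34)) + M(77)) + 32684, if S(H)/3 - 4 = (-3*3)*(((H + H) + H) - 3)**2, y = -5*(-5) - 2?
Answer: -3646862/5 ≈ -7.2937e+5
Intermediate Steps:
M(R) = -102/5 (M(R) = -1/5*102 = -102/5)
y = 23 (y = 25 - 2 = 23)
S(H) = 12 - 27*(-3 + 3*H)**2 (S(H) = 12 + 3*((-3*3)*(((H + H) + H) - 3)**2) = 12 + 3*(-9*((2*H + H) - 3)**2) = 12 + 3*(-9*(3*H - 3)**2) = 12 + 3*(-9*(-3 + 3*H)**2) = 12 - 27*(-3 + 3*H)**2)
(S(y - 1*(-34)) + M(77)) + 32684 = ((12 - 243*(-1 + (23 - 1*(-34)))**2) - 102/5) + 32684 = ((12 - 243*(-1 + (23 + 34))**2) - 102/5) + 32684 = ((12 - 243*(-1 + 57)**2) - 102/5) + 32684 = ((12 - 243*56**2) - 102/5) + 32684 = ((12 - 243*3136) - 102/5) + 32684 = ((12 - 762048) - 102/5) + 32684 = (-762036 - 102/5) + 32684 = -3810282/5 + 32684 = -3646862/5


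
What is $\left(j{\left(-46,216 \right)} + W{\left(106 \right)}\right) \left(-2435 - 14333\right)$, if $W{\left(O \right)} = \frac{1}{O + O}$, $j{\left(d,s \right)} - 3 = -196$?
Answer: $\frac{171515680}{53} \approx 3.2361 \cdot 10^{6}$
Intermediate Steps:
$j{\left(d,s \right)} = -193$ ($j{\left(d,s \right)} = 3 - 196 = -193$)
$W{\left(O \right)} = \frac{1}{2 O}$
$\left(j{\left(-46,216 \right)} + W{\left(106 \right)}\right) \left(-2435 - 14333\right) = \left(-193 + \frac{1}{2 \cdot 106}\right) \left(-2435 - 14333\right) = \left(-193 + \frac{1}{2} \cdot \frac{1}{106}\right) \left(-16768\right) = \left(-193 + \frac{1}{212}\right) \left(-16768\right) = \left(- \frac{40915}{212}\right) \left(-16768\right) = \frac{171515680}{53}$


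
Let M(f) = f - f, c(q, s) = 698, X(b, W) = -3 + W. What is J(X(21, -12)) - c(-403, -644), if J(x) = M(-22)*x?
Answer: -698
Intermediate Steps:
M(f) = 0
J(x) = 0 (J(x) = 0*x = 0)
J(X(21, -12)) - c(-403, -644) = 0 - 1*698 = 0 - 698 = -698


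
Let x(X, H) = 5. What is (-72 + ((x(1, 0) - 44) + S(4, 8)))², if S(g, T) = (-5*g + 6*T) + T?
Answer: 5625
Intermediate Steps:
S(g, T) = -5*g + 7*T
(-72 + ((x(1, 0) - 44) + S(4, 8)))² = (-72 + ((5 - 44) + (-5*4 + 7*8)))² = (-72 + (-39 + (-20 + 56)))² = (-72 + (-39 + 36))² = (-72 - 3)² = (-75)² = 5625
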